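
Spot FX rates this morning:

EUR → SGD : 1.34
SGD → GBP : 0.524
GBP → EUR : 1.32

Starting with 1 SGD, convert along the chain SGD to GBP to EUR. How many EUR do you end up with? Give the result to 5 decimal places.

1 SGD × 0.524 = 0.524 GBP
0.524 GBP × 1.32 = 0.69168 EUR

0.69168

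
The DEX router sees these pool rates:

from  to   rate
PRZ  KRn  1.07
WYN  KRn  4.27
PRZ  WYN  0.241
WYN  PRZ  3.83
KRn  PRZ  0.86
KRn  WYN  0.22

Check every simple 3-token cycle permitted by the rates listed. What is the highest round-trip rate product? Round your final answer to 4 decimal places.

WYN→PRZ→KRn→WYN: 3.83 × 1.07 × 0.22 = 0.90158
WYN→KRn→PRZ→WYN: 4.27 × 0.86 × 0.241 = 0.88500
Maximum is WYN→PRZ→KRn→WYN at 0.9016; no arbitrage — every cycle loses value.

0.9016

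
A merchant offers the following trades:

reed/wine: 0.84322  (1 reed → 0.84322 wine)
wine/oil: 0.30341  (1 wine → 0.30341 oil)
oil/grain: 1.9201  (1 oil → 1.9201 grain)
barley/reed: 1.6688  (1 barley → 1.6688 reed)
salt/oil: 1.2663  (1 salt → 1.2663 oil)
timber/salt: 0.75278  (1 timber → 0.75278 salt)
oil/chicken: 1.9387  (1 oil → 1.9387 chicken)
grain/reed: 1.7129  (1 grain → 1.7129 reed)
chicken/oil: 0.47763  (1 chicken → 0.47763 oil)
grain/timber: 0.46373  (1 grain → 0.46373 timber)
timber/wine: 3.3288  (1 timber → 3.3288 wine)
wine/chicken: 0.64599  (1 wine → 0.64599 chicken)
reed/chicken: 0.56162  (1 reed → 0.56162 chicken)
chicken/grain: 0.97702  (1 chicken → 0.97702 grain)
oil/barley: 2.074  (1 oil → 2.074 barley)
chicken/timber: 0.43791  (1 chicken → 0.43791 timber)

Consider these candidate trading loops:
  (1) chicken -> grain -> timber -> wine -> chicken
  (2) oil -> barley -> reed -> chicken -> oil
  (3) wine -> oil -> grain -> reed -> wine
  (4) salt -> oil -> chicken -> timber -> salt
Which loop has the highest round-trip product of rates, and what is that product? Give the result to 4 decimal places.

(1) 0.97702 × 0.46373 × 3.3288 × 0.64599 = 0.97428
(2) 2.074 × 1.6688 × 0.56162 × 0.47763 = 0.92843
(3) 0.30341 × 1.9201 × 1.7129 × 0.84322 = 0.84145
(4) 1.2663 × 1.9387 × 0.43791 × 0.75278 = 0.80928
Highest is cycle (1) at 0.9743 (≤1, no arbitrage).

0.9743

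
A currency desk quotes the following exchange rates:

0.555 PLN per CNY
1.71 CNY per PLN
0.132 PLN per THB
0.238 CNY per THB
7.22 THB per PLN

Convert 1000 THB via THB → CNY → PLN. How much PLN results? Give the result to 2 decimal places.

1000 THB × 0.238 = 238 CNY
238 CNY × 0.555 = 132.09 PLN

132.09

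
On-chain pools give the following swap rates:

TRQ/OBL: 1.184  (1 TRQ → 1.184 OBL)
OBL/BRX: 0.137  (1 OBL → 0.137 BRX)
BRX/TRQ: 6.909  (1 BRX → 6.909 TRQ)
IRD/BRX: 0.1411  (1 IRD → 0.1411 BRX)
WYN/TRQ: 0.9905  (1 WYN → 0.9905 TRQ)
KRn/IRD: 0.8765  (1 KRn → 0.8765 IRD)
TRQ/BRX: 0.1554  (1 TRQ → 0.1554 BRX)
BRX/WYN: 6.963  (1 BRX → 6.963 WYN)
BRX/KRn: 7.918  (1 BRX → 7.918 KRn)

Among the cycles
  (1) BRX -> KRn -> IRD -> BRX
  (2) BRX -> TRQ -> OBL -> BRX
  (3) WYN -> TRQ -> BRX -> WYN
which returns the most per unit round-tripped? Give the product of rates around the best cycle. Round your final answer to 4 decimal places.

(1) 7.918 × 0.8765 × 0.1411 = 0.97925
(2) 6.909 × 1.184 × 0.137 = 1.12070
(3) 0.9905 × 0.1554 × 6.963 = 1.07177
Highest is cycle (2) at 1.1207 (>1, arbitrage).

1.1207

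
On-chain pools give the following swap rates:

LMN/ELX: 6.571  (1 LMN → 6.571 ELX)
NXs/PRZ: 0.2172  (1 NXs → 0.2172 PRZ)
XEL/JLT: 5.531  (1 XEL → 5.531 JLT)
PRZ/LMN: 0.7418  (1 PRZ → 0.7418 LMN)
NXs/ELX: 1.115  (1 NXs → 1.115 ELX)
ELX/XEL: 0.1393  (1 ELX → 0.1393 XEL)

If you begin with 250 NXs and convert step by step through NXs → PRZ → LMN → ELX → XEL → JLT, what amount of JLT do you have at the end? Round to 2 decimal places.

250 NXs × 0.2172 = 54.3 PRZ
54.3 PRZ × 0.7418 = 40.27974 LMN
40.27974 LMN × 6.571 = 264.67817154 ELX
264.67817154 ELX × 0.1393 = 36.869669295522 XEL
36.869669295522 XEL × 5.531 = 203.926140873532182 JLT

203.93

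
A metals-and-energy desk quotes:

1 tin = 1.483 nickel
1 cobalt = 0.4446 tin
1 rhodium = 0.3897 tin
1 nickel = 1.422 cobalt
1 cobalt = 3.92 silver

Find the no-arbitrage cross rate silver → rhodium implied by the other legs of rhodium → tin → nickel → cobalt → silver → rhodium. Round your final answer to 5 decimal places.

Known legs of the cycle: 0.3897 × 1.483 × 1.422 × 3.92 = 3.221493209424
For no arbitrage the full-cycle product must be 1, so the missing rate is 1 / 3.221493209424 ≈ 0.3104151.

0.31042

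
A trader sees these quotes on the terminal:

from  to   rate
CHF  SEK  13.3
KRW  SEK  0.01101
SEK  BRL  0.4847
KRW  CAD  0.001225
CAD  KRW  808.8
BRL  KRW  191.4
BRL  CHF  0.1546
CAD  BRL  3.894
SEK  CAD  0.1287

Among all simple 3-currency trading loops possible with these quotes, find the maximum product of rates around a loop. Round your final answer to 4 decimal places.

1.1461

SEK→CAD→KRW→SEK: 0.1287 × 808.8 × 0.01101 = 1.14606
SEK→BRL→KRW→SEK: 0.4847 × 191.4 × 0.01101 = 1.02142
SEK→BRL→CHF→SEK: 0.4847 × 0.1546 × 13.3 = 0.99663
BRL→KRW→CAD→BRL: 191.4 × 0.001225 × 3.894 = 0.91301
Maximum is SEK→CAD→KRW→SEK at 1.1461; arbitrage exists.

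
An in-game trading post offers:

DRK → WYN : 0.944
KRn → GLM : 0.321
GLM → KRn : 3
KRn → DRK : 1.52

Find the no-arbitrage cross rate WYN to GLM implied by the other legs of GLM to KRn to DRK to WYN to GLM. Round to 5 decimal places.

Known legs of the cycle: 3 × 1.52 × 0.944 = 4.30464
For no arbitrage the full-cycle product must be 1, so the missing rate is 1 / 4.30464 ≈ 0.2323075.

0.23231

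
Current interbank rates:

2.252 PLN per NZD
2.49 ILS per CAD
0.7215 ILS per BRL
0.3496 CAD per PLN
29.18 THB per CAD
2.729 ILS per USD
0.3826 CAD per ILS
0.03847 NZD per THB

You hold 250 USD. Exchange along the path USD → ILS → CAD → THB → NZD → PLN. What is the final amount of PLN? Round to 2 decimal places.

659.88

250 USD × 2.729 = 682.25 ILS
682.25 ILS × 0.3826 = 261.02885 CAD
261.02885 CAD × 29.18 = 7616.821843 THB
7616.821843 THB × 0.03847 = 293.01913630021 NZD
293.01913630021 NZD × 2.252 = 659.87909494807292 PLN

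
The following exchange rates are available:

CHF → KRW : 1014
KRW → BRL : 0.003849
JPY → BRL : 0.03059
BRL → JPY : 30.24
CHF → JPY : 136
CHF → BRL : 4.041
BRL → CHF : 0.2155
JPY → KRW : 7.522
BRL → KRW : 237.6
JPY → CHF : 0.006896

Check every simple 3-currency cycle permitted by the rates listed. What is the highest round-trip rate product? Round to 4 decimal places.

BRL→CHF→JPY→BRL: 0.2155 × 136 × 0.03059 = 0.89653
KRW→BRL→JPY→KRW: 0.003849 × 30.24 × 7.522 = 0.87551
BRL→JPY→CHF→BRL: 30.24 × 0.006896 × 4.041 = 0.84269
KRW→BRL→CHF→KRW: 0.003849 × 0.2155 × 1014 = 0.84107
Maximum is BRL→CHF→JPY→BRL at 0.8965; no arbitrage — every cycle loses value.

0.8965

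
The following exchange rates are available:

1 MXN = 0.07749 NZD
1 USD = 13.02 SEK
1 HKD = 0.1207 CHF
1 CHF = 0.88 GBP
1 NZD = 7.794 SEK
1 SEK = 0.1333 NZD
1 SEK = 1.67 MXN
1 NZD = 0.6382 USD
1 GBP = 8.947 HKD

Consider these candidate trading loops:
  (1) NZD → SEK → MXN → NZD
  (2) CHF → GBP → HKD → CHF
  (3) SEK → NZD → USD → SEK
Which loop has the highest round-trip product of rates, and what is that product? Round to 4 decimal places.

(1) 7.794 × 1.67 × 0.07749 = 1.00861
(2) 0.88 × 8.947 × 0.1207 = 0.95031
(3) 0.1333 × 0.6382 × 13.02 = 1.10764
Highest is cycle (3) at 1.1076 (>1, arbitrage).

1.1076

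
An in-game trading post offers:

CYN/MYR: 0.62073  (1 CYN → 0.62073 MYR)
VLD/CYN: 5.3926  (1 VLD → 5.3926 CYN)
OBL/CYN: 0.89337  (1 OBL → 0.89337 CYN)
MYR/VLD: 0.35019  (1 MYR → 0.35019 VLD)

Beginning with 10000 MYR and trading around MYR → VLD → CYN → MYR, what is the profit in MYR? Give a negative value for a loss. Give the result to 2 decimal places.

10000 MYR × 0.35019 = 3501.9 VLD
3501.9 VLD × 5.3926 = 18884.34594 CYN
18884.34594 CYN × 0.62073 = 11722.0800553362 MYR
Net change: 11722.0800553362 − 10000 = 1722.0800553362 MYR

1722.08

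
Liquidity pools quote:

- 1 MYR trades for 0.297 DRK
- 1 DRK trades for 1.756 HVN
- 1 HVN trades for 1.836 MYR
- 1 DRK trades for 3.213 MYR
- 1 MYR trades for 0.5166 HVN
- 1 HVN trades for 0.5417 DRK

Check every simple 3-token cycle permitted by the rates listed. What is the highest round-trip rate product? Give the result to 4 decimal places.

DRK→HVN→MYR→DRK: 1.756 × 1.836 × 0.297 = 0.95753
DRK→MYR→HVN→DRK: 3.213 × 0.5166 × 0.5417 = 0.89913
Maximum is DRK→HVN→MYR→DRK at 0.9575; no arbitrage — every cycle loses value.

0.9575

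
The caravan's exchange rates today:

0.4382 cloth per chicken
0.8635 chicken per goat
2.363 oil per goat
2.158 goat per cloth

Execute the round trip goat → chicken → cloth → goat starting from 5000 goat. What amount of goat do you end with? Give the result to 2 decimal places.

5000 goat × 0.8635 = 4317.5 chicken
4317.5 chicken × 0.4382 = 1891.9285 cloth
1891.9285 cloth × 2.158 = 4082.781703 goat

4082.78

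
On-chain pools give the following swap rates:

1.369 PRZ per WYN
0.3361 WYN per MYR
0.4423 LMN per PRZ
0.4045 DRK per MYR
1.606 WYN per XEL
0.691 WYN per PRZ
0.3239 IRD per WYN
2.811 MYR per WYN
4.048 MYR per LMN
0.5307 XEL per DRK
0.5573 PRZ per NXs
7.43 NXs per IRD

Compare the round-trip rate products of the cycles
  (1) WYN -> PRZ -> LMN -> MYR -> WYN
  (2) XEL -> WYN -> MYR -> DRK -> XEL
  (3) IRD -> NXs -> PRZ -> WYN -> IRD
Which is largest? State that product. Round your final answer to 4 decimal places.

0.9691

(1) 1.369 × 0.4423 × 4.048 × 0.3361 = 0.82381
(2) 1.606 × 2.811 × 0.4045 × 0.5307 = 0.96911
(3) 7.43 × 0.5573 × 0.691 × 0.3239 = 0.92676
Highest is cycle (2) at 0.9691 (≤1, no arbitrage).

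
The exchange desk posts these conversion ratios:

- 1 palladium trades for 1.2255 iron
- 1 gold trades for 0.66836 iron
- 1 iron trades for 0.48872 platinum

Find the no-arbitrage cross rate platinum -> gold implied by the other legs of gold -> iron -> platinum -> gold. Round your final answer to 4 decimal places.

Known legs of the cycle: 0.66836 × 0.48872 = 0.3266408992
For no arbitrage the full-cycle product must be 1, so the missing rate is 1 / 0.3266408992 ≈ 3.061466.

3.0615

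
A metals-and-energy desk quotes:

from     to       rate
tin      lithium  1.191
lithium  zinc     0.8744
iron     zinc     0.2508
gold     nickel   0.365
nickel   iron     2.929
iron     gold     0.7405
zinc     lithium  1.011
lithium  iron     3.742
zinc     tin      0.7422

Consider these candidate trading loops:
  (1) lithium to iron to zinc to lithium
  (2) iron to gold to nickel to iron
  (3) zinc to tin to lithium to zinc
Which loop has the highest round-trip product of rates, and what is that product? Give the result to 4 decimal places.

0.9488

(1) 3.742 × 0.2508 × 1.011 = 0.94882
(2) 0.7405 × 0.365 × 2.929 = 0.79166
(3) 0.7422 × 1.191 × 0.8744 = 0.77293
Highest is cycle (1) at 0.9488 (≤1, no arbitrage).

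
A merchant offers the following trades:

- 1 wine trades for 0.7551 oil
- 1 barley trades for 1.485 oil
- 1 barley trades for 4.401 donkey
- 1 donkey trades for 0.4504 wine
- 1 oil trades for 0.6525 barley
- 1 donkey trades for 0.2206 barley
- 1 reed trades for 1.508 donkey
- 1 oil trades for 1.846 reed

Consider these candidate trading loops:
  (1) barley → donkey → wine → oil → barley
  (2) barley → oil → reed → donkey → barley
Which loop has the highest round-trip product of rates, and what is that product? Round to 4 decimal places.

0.9766

(1) 4.401 × 0.4504 × 0.7551 × 0.6525 = 0.97664
(2) 1.485 × 1.846 × 1.508 × 0.2206 = 0.91194
Highest is cycle (1) at 0.9766 (≤1, no arbitrage).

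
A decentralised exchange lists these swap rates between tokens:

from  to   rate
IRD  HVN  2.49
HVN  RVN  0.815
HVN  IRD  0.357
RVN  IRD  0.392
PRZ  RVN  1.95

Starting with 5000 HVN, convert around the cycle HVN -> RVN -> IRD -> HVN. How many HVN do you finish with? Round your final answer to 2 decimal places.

3977.53

5000 HVN × 0.815 = 4075 RVN
4075 RVN × 0.392 = 1597.4 IRD
1597.4 IRD × 2.49 = 3977.526 HVN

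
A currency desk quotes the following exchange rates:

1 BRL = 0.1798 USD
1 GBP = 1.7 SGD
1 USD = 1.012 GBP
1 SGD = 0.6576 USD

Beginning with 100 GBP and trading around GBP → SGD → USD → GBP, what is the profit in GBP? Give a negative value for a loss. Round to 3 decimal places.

100 GBP × 1.7 = 170 SGD
170 SGD × 0.6576 = 111.792 USD
111.792 USD × 1.012 = 113.133504 GBP
Net change: 113.133504 − 100 = 13.133504 GBP

13.134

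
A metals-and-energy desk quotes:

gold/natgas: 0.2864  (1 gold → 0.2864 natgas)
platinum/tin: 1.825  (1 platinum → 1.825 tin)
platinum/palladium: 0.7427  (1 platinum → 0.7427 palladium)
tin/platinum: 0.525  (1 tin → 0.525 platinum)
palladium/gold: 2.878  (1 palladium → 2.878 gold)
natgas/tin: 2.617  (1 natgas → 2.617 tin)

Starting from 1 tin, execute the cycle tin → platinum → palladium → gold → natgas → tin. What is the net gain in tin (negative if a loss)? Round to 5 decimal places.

1 tin × 0.525 = 0.525 platinum
0.525 platinum × 0.7427 = 0.3899175 palladium
0.3899175 palladium × 2.878 = 1.122182565 gold
1.122182565 gold × 0.2864 = 0.321393086616 natgas
0.321393086616 natgas × 2.617 = 0.841085707674072 tin
Net change: 0.841085707674072 − 1 = -0.158914292325928 tin

-0.15891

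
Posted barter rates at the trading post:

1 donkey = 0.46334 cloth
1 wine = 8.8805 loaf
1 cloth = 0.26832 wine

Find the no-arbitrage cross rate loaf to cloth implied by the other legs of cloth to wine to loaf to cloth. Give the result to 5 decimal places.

0.41967

Known legs of the cycle: 0.26832 × 8.8805 = 2.38281576
For no arbitrage the full-cycle product must be 1, so the missing rate is 1 / 2.38281576 ≈ 0.4196716.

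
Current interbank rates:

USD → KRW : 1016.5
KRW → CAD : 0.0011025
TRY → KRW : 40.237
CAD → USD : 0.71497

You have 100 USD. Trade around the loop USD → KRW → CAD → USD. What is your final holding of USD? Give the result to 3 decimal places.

80.126

100 USD × 1016.5 = 101650 KRW
101650 KRW × 0.0011025 = 112.069125 CAD
112.069125 CAD × 0.71497 = 80.12606230125 USD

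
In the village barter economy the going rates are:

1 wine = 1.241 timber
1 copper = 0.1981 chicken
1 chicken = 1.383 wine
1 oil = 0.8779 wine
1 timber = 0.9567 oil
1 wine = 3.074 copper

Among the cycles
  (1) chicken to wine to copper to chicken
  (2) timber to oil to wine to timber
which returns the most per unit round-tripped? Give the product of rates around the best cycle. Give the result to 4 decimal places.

1.0423

(1) 1.383 × 3.074 × 0.1981 = 0.84219
(2) 0.9567 × 0.8779 × 1.241 = 1.04230
Highest is cycle (2) at 1.0423 (>1, arbitrage).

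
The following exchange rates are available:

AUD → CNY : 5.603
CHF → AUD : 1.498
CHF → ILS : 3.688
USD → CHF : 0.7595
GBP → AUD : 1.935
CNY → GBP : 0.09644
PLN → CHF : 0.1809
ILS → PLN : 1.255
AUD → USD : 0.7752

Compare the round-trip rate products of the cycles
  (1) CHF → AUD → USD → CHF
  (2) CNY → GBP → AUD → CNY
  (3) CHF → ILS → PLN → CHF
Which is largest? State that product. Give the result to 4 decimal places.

1.0456

(1) 1.498 × 0.7752 × 0.7595 = 0.88197
(2) 0.09644 × 1.935 × 5.603 = 1.04558
(3) 3.688 × 1.255 × 0.1809 = 0.83728
Highest is cycle (2) at 1.0456 (>1, arbitrage).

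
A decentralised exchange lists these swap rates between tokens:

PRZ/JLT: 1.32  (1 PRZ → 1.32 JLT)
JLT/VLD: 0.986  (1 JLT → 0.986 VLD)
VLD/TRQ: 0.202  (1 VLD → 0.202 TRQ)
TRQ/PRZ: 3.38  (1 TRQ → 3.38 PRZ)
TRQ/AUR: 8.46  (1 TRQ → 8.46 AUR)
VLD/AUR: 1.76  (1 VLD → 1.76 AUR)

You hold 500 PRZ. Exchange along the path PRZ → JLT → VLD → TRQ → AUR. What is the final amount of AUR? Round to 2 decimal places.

500 PRZ × 1.32 = 660 JLT
660 JLT × 0.986 = 650.76 VLD
650.76 VLD × 0.202 = 131.45352 TRQ
131.45352 TRQ × 8.46 = 1112.0967792 AUR

1112.10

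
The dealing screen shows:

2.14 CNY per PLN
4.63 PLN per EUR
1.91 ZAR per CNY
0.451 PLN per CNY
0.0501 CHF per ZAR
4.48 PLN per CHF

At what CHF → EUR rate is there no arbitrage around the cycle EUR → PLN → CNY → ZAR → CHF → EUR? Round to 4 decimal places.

Known legs of the cycle: 4.63 × 2.14 × 1.91 × 0.0501 = 0.9481255662
For no arbitrage the full-cycle product must be 1, so the missing rate is 1 / 0.9481255662 ≈ 1.054713.

1.0547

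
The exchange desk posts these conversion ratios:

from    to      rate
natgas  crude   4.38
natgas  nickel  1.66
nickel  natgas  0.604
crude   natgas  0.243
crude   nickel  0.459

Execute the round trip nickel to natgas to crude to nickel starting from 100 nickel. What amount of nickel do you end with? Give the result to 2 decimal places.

100 nickel × 0.604 = 60.4 natgas
60.4 natgas × 4.38 = 264.552 crude
264.552 crude × 0.459 = 121.429368 nickel

121.43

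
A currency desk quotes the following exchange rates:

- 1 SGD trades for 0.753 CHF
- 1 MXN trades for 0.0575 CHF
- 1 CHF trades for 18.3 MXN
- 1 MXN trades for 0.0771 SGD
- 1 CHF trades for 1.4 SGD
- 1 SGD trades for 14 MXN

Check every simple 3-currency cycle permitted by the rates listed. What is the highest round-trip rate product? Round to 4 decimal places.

CHF→SGD→MXN→CHF: 1.4 × 14 × 0.0575 = 1.12700
CHF→MXN→SGD→CHF: 18.3 × 0.0771 × 0.753 = 1.06243
Maximum is CHF→SGD→MXN→CHF at 1.1270; arbitrage exists.

1.1270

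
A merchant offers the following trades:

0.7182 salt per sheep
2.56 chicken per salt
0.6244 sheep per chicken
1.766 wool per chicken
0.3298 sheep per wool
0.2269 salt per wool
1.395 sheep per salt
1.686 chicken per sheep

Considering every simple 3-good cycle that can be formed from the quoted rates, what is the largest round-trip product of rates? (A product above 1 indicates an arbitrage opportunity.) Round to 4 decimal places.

1.1480

salt→chicken→sheep→salt: 2.56 × 0.6244 × 0.7182 = 1.14802
salt→chicken→wool→salt: 2.56 × 1.766 × 0.2269 = 1.02581
sheep→chicken→wool→sheep: 1.686 × 1.766 × 0.3298 = 0.98197
Maximum is salt→chicken→sheep→salt at 1.1480; arbitrage exists.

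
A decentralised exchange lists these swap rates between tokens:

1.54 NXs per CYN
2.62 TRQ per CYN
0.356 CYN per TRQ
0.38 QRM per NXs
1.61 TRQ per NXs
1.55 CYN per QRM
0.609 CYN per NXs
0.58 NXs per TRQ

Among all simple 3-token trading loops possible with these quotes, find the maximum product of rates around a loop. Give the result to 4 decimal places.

NXs→CYN→TRQ→NXs: 0.609 × 2.62 × 0.58 = 0.92544
NXs→QRM→CYN→NXs: 0.38 × 1.55 × 1.54 = 0.90706
NXs→TRQ→CYN→NXs: 1.61 × 0.356 × 1.54 = 0.88267
Maximum is NXs→CYN→TRQ→NXs at 0.9254; no arbitrage — every cycle loses value.

0.9254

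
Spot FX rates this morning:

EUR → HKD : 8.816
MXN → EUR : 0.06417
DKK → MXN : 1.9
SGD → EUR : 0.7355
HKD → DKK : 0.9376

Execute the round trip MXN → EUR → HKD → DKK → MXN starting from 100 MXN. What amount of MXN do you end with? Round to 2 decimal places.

100 MXN × 0.06417 = 6.417 EUR
6.417 EUR × 8.816 = 56.572272 HKD
56.572272 HKD × 0.9376 = 53.0421622272 DKK
53.0421622272 DKK × 1.9 = 100.78010823168 MXN

100.78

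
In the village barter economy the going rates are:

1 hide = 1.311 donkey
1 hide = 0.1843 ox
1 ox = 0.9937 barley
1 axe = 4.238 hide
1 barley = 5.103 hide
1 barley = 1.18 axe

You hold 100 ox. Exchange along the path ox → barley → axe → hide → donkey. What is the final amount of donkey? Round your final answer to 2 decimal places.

100 ox × 0.9937 = 99.37 barley
99.37 barley × 1.18 = 117.2566 axe
117.2566 axe × 4.238 = 496.9334708 hide
496.9334708 hide × 1.311 = 651.4797802188 donkey

651.48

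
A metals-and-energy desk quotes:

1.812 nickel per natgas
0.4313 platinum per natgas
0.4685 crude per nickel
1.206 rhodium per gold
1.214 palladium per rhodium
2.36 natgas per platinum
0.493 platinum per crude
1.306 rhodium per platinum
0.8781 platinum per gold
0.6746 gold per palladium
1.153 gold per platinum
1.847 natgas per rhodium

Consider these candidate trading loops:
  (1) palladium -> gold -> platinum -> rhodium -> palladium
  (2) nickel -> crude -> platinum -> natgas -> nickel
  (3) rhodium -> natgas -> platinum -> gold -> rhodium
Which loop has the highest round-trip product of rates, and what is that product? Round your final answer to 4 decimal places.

1.1077

(1) 0.6746 × 0.8781 × 1.306 × 1.214 = 0.93919
(2) 0.4685 × 0.493 × 2.36 × 1.812 = 0.98770
(3) 1.847 × 0.4313 × 1.153 × 1.206 = 1.10770
Highest is cycle (3) at 1.1077 (>1, arbitrage).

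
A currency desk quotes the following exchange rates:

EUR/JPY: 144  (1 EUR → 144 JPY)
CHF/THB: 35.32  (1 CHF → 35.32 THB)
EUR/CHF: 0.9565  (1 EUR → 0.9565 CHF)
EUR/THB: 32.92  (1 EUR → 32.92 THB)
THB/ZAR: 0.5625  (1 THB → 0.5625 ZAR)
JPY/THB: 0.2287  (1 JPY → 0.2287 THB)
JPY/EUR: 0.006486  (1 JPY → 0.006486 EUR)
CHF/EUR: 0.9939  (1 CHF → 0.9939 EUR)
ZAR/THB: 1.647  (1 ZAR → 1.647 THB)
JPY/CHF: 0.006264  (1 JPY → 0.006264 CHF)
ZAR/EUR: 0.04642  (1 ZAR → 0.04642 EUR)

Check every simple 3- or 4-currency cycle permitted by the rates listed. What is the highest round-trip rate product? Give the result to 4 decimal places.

0.8965

JPY→CHF→EUR→JPY: 0.006264 × 0.9939 × 144 = 0.89651
THB→ZAR→EUR→CHF→THB: 0.5625 × 0.04642 × 0.9565 × 35.32 = 0.88213
THB→ZAR→EUR→JPY→THB: 0.5625 × 0.04642 × 144 × 0.2287 = 0.85992
THB→ZAR→EUR→THB: 0.5625 × 0.04642 × 32.92 = 0.85958
Maximum is JPY→CHF→EUR→JPY at 0.8965; no arbitrage — every cycle loses value.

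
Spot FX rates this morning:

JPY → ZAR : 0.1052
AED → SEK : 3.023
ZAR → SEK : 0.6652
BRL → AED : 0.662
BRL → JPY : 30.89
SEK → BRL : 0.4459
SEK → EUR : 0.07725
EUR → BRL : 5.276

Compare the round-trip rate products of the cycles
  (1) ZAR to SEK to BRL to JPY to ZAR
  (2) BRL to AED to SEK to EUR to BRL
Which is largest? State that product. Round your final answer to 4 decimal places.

(1) 0.6652 × 0.4459 × 30.89 × 0.1052 = 0.96388
(2) 0.662 × 3.023 × 0.07725 × 5.276 = 0.81564
Highest is cycle (1) at 0.9639 (≤1, no arbitrage).

0.9639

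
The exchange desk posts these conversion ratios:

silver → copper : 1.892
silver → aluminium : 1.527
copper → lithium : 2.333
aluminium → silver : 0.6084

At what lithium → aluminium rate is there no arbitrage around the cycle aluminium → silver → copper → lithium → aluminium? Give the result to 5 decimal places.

Known legs of the cycle: 0.6084 × 1.892 × 2.333 = 2.6854995024
For no arbitrage the full-cycle product must be 1, so the missing rate is 1 / 2.6854995024 ≈ 0.3723702.

0.37237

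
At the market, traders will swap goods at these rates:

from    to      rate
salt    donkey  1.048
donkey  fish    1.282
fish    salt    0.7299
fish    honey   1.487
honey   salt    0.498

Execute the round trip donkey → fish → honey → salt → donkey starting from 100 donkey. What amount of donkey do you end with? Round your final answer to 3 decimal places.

100 donkey × 1.282 = 128.2 fish
128.2 fish × 1.487 = 190.6334 honey
190.6334 honey × 0.498 = 94.9354332 salt
94.9354332 salt × 1.048 = 99.4923339936 donkey

99.492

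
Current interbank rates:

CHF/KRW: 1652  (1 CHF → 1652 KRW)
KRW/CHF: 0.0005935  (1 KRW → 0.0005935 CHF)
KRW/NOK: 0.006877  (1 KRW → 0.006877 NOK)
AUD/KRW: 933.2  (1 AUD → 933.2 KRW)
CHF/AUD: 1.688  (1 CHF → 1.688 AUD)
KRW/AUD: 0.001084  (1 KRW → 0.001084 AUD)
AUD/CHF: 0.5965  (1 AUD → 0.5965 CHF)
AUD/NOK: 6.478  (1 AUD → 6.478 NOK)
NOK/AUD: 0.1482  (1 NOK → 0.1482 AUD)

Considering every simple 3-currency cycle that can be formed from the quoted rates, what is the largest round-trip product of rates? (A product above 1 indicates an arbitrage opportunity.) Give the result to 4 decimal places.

1.0682

CHF→KRW→AUD→CHF: 1652 × 0.001084 × 0.5965 = 1.06819
AUD→KRW→NOK→AUD: 933.2 × 0.006877 × 0.1482 = 0.95109
CHF→AUD→KRW→CHF: 1.688 × 933.2 × 0.0005935 = 0.93491
Maximum is CHF→KRW→AUD→CHF at 1.0682; arbitrage exists.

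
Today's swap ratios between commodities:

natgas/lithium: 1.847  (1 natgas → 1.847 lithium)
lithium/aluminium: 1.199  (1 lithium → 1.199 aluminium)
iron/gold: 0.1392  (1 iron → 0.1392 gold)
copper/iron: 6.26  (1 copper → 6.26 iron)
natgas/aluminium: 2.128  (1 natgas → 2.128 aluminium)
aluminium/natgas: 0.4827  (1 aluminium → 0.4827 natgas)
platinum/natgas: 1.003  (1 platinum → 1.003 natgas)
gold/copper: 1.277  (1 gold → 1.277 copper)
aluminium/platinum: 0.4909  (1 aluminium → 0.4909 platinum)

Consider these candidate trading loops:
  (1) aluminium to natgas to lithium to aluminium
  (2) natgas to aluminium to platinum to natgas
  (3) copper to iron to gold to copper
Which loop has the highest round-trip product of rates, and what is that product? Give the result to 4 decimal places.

(1) 0.4827 × 1.847 × 1.199 = 1.06896
(2) 2.128 × 0.4909 × 1.003 = 1.04777
(3) 6.26 × 0.1392 × 1.277 = 1.11277
Highest is cycle (3) at 1.1128 (>1, arbitrage).

1.1128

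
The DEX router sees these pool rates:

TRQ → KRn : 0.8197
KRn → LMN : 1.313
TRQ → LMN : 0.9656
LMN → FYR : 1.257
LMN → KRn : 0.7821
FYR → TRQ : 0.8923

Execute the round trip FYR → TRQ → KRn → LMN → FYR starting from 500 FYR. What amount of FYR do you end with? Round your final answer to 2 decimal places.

603.58

500 FYR × 0.8923 = 446.15 TRQ
446.15 TRQ × 0.8197 = 365.709155 KRn
365.709155 KRn × 1.313 = 480.176120515 LMN
480.176120515 LMN × 1.257 = 603.581383487355 FYR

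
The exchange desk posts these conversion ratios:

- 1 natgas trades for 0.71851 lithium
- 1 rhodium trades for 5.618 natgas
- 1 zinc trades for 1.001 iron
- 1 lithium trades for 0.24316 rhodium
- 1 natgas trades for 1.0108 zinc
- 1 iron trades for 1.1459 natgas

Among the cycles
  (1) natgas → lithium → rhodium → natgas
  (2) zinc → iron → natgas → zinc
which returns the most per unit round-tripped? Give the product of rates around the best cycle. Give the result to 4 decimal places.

(1) 0.71851 × 0.24316 × 5.618 = 0.98154
(2) 1.001 × 1.1459 × 1.0108 = 1.15943
Highest is cycle (2) at 1.1594 (>1, arbitrage).

1.1594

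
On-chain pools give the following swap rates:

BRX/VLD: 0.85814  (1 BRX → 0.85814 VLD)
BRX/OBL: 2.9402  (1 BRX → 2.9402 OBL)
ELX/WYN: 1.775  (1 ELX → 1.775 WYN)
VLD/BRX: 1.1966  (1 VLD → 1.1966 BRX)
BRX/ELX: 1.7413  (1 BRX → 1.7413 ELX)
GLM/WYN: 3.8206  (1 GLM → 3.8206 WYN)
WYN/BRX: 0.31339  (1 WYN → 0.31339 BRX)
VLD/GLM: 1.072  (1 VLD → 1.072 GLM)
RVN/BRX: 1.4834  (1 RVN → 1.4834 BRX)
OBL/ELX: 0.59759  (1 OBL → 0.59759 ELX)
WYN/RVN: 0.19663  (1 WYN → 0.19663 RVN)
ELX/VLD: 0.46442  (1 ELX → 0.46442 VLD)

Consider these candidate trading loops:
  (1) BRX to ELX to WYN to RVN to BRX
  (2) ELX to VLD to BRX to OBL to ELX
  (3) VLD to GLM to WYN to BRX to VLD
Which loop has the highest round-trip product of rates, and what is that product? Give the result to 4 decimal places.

(1) 1.7413 × 1.775 × 0.19663 × 1.4834 = 0.90153
(2) 0.46442 × 1.1966 × 2.9402 × 0.59759 = 0.97643
(3) 1.072 × 3.8206 × 0.31339 × 0.85814 = 1.10146
Highest is cycle (3) at 1.1015 (>1, arbitrage).

1.1015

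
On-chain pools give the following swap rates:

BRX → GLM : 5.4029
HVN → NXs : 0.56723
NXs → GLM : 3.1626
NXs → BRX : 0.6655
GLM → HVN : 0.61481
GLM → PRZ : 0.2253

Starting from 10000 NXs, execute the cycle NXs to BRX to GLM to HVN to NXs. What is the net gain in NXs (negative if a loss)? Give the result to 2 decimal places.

2539.35

10000 NXs × 0.6655 = 6655 BRX
6655 BRX × 5.4029 = 35956.2995 GLM
35956.2995 GLM × 0.61481 = 22106.292495595 HVN
22106.292495595 HVN × 0.56723 = 12539.35229227635185 NXs
Net change: 12539.35229227635185 − 10000 = 2539.35229227635185 NXs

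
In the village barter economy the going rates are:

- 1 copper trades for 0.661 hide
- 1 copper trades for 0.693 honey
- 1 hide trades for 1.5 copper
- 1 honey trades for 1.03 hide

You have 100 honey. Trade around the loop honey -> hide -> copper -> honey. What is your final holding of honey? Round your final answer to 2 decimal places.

100 honey × 1.03 = 103 hide
103 hide × 1.5 = 154.5 copper
154.5 copper × 0.693 = 107.0685 honey

107.07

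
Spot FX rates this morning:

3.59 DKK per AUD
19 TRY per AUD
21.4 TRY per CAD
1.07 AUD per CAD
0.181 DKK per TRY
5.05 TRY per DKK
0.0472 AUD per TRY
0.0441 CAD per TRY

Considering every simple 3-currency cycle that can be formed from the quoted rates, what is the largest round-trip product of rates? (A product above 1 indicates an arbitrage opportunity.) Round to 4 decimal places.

CAD→AUD→TRY→CAD: 1.07 × 19 × 0.0441 = 0.89655
AUD→DKK→TRY→AUD: 3.59 × 5.05 × 0.0472 = 0.85571
Maximum is CAD→AUD→TRY→CAD at 0.8966; no arbitrage — every cycle loses value.

0.8966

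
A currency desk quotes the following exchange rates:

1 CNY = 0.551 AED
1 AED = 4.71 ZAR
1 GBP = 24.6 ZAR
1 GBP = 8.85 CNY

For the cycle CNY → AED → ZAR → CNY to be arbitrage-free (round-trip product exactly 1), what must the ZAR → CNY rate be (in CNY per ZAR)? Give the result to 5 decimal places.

Known legs of the cycle: 0.551 × 4.71 = 2.59521
For no arbitrage the full-cycle product must be 1, so the missing rate is 1 / 2.59521 ≈ 0.3853253.

0.38533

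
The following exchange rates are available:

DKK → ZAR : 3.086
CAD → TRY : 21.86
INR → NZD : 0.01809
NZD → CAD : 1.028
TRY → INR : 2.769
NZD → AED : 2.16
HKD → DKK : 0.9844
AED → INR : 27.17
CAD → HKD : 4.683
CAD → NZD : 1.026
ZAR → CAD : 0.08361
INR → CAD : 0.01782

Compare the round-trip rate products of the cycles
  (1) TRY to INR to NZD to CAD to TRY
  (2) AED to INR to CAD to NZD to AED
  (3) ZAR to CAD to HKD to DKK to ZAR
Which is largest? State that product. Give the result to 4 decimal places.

1.1895

(1) 2.769 × 0.01809 × 1.028 × 21.86 = 1.12565
(2) 27.17 × 0.01782 × 1.026 × 2.16 = 1.07300
(3) 0.08361 × 4.683 × 0.9844 × 3.086 = 1.18946
Highest is cycle (3) at 1.1895 (>1, arbitrage).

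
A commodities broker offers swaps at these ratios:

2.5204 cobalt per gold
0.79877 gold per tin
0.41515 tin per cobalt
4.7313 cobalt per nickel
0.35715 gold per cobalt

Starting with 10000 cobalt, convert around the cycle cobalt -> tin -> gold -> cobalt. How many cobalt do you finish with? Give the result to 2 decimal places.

10000 cobalt × 0.41515 = 4151.5 tin
4151.5 tin × 0.79877 = 3316.093655 gold
3316.093655 gold × 2.5204 = 8357.882448062 cobalt

8357.88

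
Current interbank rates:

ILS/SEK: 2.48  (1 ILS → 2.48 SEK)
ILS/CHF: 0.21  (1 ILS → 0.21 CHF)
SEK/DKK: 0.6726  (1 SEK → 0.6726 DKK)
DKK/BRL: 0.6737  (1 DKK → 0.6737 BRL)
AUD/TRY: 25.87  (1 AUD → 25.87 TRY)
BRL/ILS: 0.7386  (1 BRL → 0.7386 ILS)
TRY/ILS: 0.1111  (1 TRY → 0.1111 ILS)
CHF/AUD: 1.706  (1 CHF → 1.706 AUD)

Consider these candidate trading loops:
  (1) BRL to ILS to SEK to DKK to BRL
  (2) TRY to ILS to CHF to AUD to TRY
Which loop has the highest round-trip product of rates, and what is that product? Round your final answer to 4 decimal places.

(1) 0.7386 × 2.48 × 0.6726 × 0.6737 = 0.83001
(2) 0.1111 × 0.21 × 1.706 × 25.87 = 1.02970
Highest is cycle (2) at 1.0297 (>1, arbitrage).

1.0297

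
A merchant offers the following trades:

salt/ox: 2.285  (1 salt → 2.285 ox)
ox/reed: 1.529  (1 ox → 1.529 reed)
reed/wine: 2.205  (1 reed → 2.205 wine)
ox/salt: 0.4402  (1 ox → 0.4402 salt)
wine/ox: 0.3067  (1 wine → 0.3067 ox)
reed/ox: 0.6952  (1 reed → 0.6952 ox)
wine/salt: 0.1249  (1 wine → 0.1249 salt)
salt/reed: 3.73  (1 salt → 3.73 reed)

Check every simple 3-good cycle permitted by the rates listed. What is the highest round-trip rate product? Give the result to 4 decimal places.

1.1415

reed→ox→salt→reed: 0.6952 × 0.4402 × 3.73 = 1.14148
wine→ox→reed→wine: 0.3067 × 1.529 × 2.205 = 1.03402
wine→salt→reed→wine: 0.1249 × 3.73 × 2.205 = 1.02726
Maximum is reed→ox→salt→reed at 1.1415; arbitrage exists.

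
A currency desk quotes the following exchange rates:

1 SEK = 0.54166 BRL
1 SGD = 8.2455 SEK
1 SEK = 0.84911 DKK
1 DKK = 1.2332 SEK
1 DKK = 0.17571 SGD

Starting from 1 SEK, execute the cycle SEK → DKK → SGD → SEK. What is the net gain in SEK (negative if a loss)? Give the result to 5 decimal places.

0.23020

1 SEK × 0.84911 = 0.84911 DKK
0.84911 DKK × 0.17571 = 0.1491971181 SGD
0.1491971181 SGD × 8.2455 = 1.23020483729355 SEK
Net change: 1.23020483729355 − 1 = 0.23020483729355 SEK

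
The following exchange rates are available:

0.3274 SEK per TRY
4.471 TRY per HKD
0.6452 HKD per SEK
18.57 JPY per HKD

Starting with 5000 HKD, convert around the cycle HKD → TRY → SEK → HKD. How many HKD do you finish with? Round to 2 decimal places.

5000 HKD × 4.471 = 22355 TRY
22355 TRY × 0.3274 = 7319.027 SEK
7319.027 SEK × 0.6452 = 4722.2362204 HKD

4722.24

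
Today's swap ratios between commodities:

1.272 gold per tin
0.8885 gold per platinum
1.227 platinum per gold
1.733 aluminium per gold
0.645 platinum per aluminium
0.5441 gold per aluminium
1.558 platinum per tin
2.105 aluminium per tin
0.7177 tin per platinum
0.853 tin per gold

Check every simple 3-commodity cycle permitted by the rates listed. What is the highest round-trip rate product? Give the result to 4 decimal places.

1.1808

gold→tin→platinum→gold: 0.853 × 1.558 × 0.8885 = 1.18079
gold→platinum→tin→gold: 1.227 × 0.7177 × 1.272 = 1.12015
aluminium→platinum→gold→aluminium: 0.645 × 0.8885 × 1.733 = 0.99315
aluminium→gold→tin→aluminium: 0.5441 × 0.853 × 2.105 = 0.97697
aluminium→platinum→tin→aluminium: 0.645 × 0.7177 × 2.105 = 0.97444
Maximum is gold→tin→platinum→gold at 1.1808; arbitrage exists.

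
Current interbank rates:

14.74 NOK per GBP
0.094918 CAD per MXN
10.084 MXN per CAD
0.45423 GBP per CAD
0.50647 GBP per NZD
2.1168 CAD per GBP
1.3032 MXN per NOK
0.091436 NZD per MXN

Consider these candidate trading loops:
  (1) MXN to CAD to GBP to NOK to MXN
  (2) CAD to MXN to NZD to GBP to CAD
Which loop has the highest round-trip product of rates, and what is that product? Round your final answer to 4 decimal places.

0.9885

(1) 0.094918 × 0.45423 × 14.74 × 1.3032 = 0.82820
(2) 10.084 × 0.091436 × 0.50647 × 2.1168 = 0.98852
Highest is cycle (2) at 0.9885 (≤1, no arbitrage).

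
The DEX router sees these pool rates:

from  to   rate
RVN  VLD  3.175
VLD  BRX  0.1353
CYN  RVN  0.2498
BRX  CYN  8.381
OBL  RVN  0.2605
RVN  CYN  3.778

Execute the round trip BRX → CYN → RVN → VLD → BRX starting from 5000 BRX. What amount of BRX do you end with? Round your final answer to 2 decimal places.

4496.76

5000 BRX × 8.381 = 41905 CYN
41905 CYN × 0.2498 = 10467.869 RVN
10467.869 RVN × 3.175 = 33235.484075 VLD
33235.484075 VLD × 0.1353 = 4496.7609953475 BRX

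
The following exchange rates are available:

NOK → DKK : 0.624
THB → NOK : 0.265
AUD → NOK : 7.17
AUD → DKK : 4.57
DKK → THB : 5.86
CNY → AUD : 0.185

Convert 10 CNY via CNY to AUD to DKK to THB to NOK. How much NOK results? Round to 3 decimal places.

13.129

10 CNY × 0.185 = 1.85 AUD
1.85 AUD × 4.57 = 8.4545 DKK
8.4545 DKK × 5.86 = 49.54337 THB
49.54337 THB × 0.265 = 13.12899305 NOK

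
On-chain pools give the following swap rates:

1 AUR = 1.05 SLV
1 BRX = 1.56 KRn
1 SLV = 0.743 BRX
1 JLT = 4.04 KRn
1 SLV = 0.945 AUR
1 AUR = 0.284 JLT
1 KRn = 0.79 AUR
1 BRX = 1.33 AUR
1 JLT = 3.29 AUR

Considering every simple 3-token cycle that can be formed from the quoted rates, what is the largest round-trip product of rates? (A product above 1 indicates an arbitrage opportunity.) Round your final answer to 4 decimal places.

SLV→BRX→AUR→SLV: 0.743 × 1.33 × 1.05 = 1.03760
KRn→AUR→JLT→KRn: 0.79 × 0.284 × 4.04 = 0.90641
Maximum is SLV→BRX→AUR→SLV at 1.0376; arbitrage exists.

1.0376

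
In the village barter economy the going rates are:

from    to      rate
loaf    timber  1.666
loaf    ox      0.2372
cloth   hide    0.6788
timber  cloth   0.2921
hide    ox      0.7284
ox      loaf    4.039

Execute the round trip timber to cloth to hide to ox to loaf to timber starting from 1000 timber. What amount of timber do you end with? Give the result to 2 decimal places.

971.83

1000 timber × 0.2921 = 292.1 cloth
292.1 cloth × 0.6788 = 198.27748 hide
198.27748 hide × 0.7284 = 144.425316432 ox
144.425316432 ox × 4.039 = 583.333853068848 loaf
583.333853068848 loaf × 1.666 = 971.834199212700768 timber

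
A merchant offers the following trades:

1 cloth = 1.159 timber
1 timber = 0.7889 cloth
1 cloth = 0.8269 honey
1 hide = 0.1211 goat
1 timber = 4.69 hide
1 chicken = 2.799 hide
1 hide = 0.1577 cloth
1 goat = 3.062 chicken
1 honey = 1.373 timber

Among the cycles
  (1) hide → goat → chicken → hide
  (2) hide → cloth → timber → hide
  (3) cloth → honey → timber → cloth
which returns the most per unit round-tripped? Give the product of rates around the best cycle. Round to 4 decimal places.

1.0379

(1) 0.1211 × 3.062 × 2.799 = 1.03789
(2) 0.1577 × 1.159 × 4.69 = 0.85721
(3) 0.8269 × 1.373 × 0.7889 = 0.89566
Highest is cycle (1) at 1.0379 (>1, arbitrage).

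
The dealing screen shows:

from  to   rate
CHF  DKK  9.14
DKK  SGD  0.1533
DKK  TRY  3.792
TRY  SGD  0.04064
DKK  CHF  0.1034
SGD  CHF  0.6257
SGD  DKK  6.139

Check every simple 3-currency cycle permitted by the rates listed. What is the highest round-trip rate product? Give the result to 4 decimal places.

0.9461

SGD→DKK→TRY→SGD: 6.139 × 3.792 × 0.04064 = 0.94606
CHF→DKK→SGD→CHF: 9.14 × 0.1533 × 0.6257 = 0.87671
Maximum is SGD→DKK→TRY→SGD at 0.9461; no arbitrage — every cycle loses value.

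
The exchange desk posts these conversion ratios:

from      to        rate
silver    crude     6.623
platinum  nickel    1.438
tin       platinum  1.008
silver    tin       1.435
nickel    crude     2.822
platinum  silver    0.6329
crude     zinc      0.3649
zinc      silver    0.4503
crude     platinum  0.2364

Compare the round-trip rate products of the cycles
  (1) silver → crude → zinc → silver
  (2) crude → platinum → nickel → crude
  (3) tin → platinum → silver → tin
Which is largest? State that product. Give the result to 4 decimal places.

1.0883

(1) 6.623 × 0.3649 × 0.4503 = 1.08825
(2) 0.2364 × 1.438 × 2.822 = 0.95932
(3) 1.008 × 0.6329 × 1.435 = 0.91548
Highest is cycle (1) at 1.0883 (>1, arbitrage).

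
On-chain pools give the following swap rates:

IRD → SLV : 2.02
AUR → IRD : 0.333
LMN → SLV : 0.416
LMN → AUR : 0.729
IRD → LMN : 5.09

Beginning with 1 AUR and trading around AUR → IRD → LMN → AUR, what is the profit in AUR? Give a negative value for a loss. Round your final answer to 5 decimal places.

0.23563

1 AUR × 0.333 = 0.333 IRD
0.333 IRD × 5.09 = 1.69497 LMN
1.69497 LMN × 0.729 = 1.23563313 AUR
Net change: 1.23563313 − 1 = 0.23563313 AUR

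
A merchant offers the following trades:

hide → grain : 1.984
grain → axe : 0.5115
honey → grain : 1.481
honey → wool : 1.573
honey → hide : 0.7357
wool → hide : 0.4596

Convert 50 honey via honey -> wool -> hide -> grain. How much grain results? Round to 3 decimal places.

71.717

50 honey × 1.573 = 78.65 wool
78.65 wool × 0.4596 = 36.14754 hide
36.14754 hide × 1.984 = 71.71671936 grain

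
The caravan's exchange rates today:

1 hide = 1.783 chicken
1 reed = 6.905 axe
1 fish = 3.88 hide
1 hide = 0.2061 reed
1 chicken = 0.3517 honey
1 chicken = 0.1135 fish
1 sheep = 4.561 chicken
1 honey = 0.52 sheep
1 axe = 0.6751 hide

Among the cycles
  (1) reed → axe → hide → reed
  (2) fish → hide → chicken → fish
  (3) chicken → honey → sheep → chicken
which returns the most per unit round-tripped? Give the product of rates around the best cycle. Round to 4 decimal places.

(1) 6.905 × 0.6751 × 0.2061 = 0.96075
(2) 3.88 × 1.783 × 0.1135 = 0.78520
(3) 0.3517 × 0.52 × 4.561 = 0.83413
Highest is cycle (1) at 0.9607 (≤1, no arbitrage).

0.9607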